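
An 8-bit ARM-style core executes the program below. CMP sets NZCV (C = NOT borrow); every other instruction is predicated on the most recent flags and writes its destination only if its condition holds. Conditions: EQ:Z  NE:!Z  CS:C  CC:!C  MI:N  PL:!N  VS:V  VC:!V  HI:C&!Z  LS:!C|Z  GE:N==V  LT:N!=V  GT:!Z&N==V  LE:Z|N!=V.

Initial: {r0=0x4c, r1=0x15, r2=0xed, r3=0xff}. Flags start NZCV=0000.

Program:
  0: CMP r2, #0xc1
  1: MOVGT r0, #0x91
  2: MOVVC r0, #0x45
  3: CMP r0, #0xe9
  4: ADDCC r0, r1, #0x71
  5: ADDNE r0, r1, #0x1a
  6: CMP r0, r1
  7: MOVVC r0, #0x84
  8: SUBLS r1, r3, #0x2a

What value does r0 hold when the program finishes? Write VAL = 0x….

0: ✓ CMP  NZCV=0010
1: ✓ MOVGT  r0←0x91
2: ✓ MOVVC  r0←0x45
3: ✓ CMP  NZCV=0000
4: ✓ ADDCC  r0←0x86
5: ✓ ADDNE  r0←0x2f
6: ✓ CMP  NZCV=0010
7: ✓ MOVVC  r0←0x84
8: · SUBLS

VAL = 0x84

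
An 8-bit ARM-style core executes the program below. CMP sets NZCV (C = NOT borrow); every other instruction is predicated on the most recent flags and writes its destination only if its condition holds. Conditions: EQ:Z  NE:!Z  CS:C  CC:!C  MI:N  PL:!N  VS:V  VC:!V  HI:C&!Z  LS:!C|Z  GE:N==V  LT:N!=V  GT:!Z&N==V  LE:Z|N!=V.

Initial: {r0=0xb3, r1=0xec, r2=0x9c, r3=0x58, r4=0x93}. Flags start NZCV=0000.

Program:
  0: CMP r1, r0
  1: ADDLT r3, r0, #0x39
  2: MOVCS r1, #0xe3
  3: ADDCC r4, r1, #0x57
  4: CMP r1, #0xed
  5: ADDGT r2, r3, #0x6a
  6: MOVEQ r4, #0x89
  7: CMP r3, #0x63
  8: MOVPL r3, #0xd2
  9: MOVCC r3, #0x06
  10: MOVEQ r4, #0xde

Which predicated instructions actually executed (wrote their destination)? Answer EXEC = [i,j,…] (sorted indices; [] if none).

EXEC = [2,9]

0: ✓ CMP  NZCV=0010
1: · ADDLT
2: ✓ MOVCS  r1←0xe3
3: · ADDCC
4: ✓ CMP  NZCV=1000
5: · ADDGT
6: · MOVEQ
7: ✓ CMP  NZCV=1000
8: · MOVPL
9: ✓ MOVCC  r3←0x06
10: · MOVEQ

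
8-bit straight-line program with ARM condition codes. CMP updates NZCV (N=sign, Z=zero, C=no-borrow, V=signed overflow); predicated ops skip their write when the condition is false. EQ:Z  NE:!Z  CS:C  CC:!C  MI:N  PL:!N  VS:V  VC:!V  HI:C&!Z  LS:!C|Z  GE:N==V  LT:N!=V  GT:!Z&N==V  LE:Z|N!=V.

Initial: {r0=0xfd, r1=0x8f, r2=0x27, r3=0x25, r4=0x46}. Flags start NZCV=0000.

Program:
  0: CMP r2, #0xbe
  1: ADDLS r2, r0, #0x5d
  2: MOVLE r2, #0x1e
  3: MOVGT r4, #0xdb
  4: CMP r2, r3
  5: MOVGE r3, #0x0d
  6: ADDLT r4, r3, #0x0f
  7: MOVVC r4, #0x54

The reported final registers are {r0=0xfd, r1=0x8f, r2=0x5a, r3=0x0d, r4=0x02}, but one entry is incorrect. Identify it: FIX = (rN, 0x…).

[0] flags=0000 → (cmp)
[1] flags=0000 LS?T → r2=0x5a
[2] flags=0000 LE?F → skip
[3] flags=0000 GT?T → r4=0xdb
[4] flags=0010 → (cmp)
[5] flags=0010 GE?T → r3=0x0d
[6] flags=0010 LT?F → skip
[7] flags=0010 VC?T → r4=0x54

FIX = (r4, 0x54)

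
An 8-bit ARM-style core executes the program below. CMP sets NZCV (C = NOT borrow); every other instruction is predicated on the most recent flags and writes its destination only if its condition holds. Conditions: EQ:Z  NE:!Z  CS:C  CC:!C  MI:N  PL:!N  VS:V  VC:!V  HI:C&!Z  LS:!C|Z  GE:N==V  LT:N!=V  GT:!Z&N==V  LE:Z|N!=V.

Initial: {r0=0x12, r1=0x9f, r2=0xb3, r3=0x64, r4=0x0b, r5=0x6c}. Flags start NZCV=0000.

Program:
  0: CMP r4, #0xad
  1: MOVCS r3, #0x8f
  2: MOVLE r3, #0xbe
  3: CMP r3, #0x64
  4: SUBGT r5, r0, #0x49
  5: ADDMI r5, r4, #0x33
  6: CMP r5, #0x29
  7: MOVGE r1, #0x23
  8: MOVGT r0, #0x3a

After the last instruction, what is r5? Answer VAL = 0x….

[0] flags=0000 → (cmp)
[1] flags=0000 CS?F → skip
[2] flags=0000 LE?F → skip
[3] flags=0110 → (cmp)
[4] flags=0110 GT?F → skip
[5] flags=0110 MI?F → skip
[6] flags=0010 → (cmp)
[7] flags=0010 GE?T → r1=0x23
[8] flags=0010 GT?T → r0=0x3a

VAL = 0x6c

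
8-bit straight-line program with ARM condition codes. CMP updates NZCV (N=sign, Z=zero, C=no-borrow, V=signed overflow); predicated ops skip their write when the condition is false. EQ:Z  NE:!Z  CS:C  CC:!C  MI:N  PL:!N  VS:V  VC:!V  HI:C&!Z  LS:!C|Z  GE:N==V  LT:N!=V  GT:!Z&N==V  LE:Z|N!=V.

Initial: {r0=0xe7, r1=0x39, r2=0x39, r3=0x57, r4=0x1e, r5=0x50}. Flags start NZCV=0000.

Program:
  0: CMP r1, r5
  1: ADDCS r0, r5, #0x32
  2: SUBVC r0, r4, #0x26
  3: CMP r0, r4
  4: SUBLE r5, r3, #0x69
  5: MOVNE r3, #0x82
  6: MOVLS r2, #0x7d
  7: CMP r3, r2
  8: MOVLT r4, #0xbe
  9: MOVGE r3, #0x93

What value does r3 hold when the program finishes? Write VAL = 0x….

VAL = 0x82

0: ✓ CMP  NZCV=1000
1: · ADDCS
2: ✓ SUBVC  r0←0xf8
3: ✓ CMP  NZCV=1010
4: ✓ SUBLE  r5←0xee
5: ✓ MOVNE  r3←0x82
6: · MOVLS
7: ✓ CMP  NZCV=0011
8: ✓ MOVLT  r4←0xbe
9: · MOVGE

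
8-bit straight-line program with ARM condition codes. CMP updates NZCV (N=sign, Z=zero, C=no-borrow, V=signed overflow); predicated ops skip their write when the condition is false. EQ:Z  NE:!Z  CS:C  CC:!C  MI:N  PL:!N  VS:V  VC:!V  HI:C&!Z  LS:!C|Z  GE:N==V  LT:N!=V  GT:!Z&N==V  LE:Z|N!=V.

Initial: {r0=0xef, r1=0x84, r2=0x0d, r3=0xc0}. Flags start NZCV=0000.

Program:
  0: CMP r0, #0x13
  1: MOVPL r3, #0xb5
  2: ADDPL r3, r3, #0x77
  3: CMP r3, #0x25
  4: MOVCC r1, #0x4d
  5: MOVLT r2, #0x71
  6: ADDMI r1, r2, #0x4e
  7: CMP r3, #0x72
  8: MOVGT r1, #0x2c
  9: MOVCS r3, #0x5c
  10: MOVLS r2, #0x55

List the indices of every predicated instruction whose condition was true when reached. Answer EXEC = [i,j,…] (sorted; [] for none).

EXEC = [5,6,9]

[0] flags=1010 → (cmp)
[1] flags=1010 PL?F → skip
[2] flags=1010 PL?F → skip
[3] flags=1010 → (cmp)
[4] flags=1010 CC?F → skip
[5] flags=1010 LT?T → r2=0x71
[6] flags=1010 MI?T → r1=0xbf
[7] flags=0011 → (cmp)
[8] flags=0011 GT?F → skip
[9] flags=0011 CS?T → r3=0x5c
[10] flags=0011 LS?F → skip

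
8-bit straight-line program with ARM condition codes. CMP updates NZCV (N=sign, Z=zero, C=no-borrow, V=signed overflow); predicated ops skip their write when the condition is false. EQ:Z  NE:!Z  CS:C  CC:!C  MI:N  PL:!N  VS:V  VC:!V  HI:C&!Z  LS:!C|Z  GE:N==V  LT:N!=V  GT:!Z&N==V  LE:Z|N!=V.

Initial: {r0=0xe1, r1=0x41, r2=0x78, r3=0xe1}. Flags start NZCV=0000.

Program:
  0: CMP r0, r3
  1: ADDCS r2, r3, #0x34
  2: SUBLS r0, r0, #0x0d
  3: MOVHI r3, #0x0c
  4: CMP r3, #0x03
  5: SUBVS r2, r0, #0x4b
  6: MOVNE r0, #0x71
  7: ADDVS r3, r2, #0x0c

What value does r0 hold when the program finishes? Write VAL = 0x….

0: ✓ CMP  NZCV=0110
1: ✓ ADDCS  r2←0x15
2: ✓ SUBLS  r0←0xd4
3: · MOVHI
4: ✓ CMP  NZCV=1010
5: · SUBVS
6: ✓ MOVNE  r0←0x71
7: · ADDVS

VAL = 0x71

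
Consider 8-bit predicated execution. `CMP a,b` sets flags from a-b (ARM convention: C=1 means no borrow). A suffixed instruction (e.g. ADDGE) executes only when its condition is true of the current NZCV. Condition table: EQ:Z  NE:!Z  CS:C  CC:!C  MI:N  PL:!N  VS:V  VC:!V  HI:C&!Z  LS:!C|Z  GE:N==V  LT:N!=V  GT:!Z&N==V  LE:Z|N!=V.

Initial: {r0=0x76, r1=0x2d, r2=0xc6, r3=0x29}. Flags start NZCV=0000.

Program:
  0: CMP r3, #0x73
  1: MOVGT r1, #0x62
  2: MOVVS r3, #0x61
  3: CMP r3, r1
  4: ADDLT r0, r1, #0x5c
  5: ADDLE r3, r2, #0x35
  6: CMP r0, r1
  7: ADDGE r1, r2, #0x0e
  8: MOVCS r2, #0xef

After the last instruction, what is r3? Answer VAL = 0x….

0: ✓ CMP  NZCV=1000
1: · MOVGT
2: · MOVVS
3: ✓ CMP  NZCV=1000
4: ✓ ADDLT  r0←0x89
5: ✓ ADDLE  r3←0xfb
6: ✓ CMP  NZCV=0011
7: · ADDGE
8: ✓ MOVCS  r2←0xef

VAL = 0xfb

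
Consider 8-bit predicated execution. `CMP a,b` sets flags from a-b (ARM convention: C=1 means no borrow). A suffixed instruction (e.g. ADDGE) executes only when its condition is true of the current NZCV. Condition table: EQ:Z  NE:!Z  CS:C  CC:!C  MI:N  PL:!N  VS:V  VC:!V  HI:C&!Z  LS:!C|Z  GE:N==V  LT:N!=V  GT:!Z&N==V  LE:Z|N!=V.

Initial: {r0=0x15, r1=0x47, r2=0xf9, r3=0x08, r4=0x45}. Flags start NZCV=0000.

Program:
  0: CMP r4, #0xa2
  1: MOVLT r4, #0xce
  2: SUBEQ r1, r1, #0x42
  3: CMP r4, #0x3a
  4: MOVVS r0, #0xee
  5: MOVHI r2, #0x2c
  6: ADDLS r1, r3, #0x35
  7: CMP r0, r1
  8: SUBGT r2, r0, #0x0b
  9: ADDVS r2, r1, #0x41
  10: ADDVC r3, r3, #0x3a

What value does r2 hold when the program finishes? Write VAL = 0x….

VAL = 0x2c

0: ✓ CMP  NZCV=1001
1: · MOVLT
2: · SUBEQ
3: ✓ CMP  NZCV=0010
4: · MOVVS
5: ✓ MOVHI  r2←0x2c
6: · ADDLS
7: ✓ CMP  NZCV=1000
8: · SUBGT
9: · ADDVS
10: ✓ ADDVC  r3←0x42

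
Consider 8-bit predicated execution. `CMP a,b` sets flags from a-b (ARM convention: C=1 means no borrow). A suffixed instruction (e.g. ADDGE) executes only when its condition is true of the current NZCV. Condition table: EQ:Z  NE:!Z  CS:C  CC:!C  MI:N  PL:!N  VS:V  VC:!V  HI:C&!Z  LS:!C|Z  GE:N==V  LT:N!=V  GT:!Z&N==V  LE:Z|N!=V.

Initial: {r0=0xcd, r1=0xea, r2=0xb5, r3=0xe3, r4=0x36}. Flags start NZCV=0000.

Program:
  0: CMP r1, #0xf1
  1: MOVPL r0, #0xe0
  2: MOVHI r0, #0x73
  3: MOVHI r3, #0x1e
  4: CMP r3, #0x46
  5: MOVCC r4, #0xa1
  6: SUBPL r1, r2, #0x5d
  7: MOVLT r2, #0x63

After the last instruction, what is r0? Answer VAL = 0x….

VAL = 0xcd

0: ✓ CMP  NZCV=1000
1: · MOVPL
2: · MOVHI
3: · MOVHI
4: ✓ CMP  NZCV=1010
5: · MOVCC
6: · SUBPL
7: ✓ MOVLT  r2←0x63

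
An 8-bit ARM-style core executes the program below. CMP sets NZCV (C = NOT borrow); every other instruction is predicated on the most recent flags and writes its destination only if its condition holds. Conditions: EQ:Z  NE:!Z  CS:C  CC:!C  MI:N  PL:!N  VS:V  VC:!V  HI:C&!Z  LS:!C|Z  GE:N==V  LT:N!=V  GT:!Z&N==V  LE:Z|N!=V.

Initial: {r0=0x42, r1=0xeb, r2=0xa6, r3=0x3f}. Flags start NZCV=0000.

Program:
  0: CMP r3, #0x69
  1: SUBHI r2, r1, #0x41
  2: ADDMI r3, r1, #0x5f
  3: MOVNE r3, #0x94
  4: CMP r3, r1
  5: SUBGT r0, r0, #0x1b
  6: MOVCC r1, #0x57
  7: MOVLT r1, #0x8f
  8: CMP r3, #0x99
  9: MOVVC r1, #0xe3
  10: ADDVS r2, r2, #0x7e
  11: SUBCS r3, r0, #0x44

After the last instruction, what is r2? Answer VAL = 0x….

VAL = 0xa6

[0] flags=1000 → (cmp)
[1] flags=1000 HI?F → skip
[2] flags=1000 MI?T → r3=0x4a
[3] flags=1000 NE?T → r3=0x94
[4] flags=1000 → (cmp)
[5] flags=1000 GT?F → skip
[6] flags=1000 CC?T → r1=0x57
[7] flags=1000 LT?T → r1=0x8f
[8] flags=1000 → (cmp)
[9] flags=1000 VC?T → r1=0xe3
[10] flags=1000 VS?F → skip
[11] flags=1000 CS?F → skip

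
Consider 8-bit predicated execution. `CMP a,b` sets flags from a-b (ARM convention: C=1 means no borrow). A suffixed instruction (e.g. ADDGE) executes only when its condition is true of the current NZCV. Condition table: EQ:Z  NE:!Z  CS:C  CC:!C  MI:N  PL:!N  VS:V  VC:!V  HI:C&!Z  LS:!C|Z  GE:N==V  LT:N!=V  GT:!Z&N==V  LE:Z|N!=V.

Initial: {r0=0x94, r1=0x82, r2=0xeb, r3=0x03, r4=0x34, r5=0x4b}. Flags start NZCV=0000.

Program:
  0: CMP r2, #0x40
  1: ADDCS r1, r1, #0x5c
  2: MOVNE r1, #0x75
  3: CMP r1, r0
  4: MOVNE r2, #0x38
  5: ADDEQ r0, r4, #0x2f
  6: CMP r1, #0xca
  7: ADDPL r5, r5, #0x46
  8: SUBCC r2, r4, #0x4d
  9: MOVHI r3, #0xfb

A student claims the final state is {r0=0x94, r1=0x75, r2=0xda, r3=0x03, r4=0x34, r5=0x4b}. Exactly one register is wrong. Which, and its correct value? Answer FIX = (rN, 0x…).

0: ✓ CMP  NZCV=1010
1: ✓ ADDCS  r1←0xde
2: ✓ MOVNE  r1←0x75
3: ✓ CMP  NZCV=1001
4: ✓ MOVNE  r2←0x38
5: · ADDEQ
6: ✓ CMP  NZCV=1001
7: · ADDPL
8: ✓ SUBCC  r2←0xe7
9: · MOVHI

FIX = (r2, 0xe7)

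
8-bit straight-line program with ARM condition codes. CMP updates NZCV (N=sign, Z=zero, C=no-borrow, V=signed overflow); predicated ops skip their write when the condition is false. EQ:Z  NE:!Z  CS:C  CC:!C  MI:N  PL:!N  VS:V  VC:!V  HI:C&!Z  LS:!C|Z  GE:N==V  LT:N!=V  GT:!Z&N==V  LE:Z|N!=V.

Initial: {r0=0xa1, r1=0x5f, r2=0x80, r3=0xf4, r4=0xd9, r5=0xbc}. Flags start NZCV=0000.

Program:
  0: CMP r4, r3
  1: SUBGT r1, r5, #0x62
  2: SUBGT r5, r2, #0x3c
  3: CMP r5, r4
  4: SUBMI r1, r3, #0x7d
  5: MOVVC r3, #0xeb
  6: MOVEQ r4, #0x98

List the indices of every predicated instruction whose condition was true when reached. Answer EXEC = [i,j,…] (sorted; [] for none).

EXEC = [4,5]

[0] flags=1000 → (cmp)
[1] flags=1000 GT?F → skip
[2] flags=1000 GT?F → skip
[3] flags=1000 → (cmp)
[4] flags=1000 MI?T → r1=0x77
[5] flags=1000 VC?T → r3=0xeb
[6] flags=1000 EQ?F → skip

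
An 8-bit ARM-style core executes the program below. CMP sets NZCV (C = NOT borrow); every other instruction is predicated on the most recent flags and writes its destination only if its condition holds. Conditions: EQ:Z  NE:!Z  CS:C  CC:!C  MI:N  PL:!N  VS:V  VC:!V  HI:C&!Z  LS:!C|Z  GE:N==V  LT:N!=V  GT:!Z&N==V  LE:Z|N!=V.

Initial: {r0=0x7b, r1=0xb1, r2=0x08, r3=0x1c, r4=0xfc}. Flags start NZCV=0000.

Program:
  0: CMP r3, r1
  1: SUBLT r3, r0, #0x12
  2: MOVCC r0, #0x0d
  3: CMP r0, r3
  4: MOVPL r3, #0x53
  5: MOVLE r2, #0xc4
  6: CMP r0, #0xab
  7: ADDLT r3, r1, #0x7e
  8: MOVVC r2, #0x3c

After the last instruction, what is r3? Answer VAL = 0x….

VAL = 0x1c

0: ✓ CMP  NZCV=0000
1: · SUBLT
2: ✓ MOVCC  r0←0x0d
3: ✓ CMP  NZCV=1000
4: · MOVPL
5: ✓ MOVLE  r2←0xc4
6: ✓ CMP  NZCV=0000
7: · ADDLT
8: ✓ MOVVC  r2←0x3c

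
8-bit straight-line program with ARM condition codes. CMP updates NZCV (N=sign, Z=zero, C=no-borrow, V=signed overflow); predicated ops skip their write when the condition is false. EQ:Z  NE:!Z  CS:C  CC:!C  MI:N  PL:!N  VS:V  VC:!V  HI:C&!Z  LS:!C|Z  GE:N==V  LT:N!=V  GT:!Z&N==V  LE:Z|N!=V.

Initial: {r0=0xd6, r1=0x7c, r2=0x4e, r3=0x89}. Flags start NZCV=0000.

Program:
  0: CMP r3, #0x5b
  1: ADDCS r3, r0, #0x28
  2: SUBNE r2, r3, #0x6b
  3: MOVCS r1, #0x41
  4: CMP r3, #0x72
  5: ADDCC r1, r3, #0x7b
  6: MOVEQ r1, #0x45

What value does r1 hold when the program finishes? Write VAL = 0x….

[0] flags=0011 → (cmp)
[1] flags=0011 CS?T → r3=0xfe
[2] flags=0011 NE?T → r2=0x93
[3] flags=0011 CS?T → r1=0x41
[4] flags=1010 → (cmp)
[5] flags=1010 CC?F → skip
[6] flags=1010 EQ?F → skip

VAL = 0x41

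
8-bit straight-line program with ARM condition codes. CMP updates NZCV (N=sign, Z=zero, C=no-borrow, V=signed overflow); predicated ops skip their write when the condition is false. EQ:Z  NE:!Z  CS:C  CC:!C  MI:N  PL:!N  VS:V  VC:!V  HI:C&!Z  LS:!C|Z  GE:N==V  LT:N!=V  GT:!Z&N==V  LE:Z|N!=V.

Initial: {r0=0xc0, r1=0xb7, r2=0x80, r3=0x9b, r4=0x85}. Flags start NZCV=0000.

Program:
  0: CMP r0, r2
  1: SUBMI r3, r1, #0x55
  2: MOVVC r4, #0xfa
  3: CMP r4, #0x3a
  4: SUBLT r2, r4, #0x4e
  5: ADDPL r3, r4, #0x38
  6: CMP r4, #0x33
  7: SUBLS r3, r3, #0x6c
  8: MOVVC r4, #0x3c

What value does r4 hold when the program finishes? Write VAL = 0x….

VAL = 0x3c

[0] flags=0010 → (cmp)
[1] flags=0010 MI?F → skip
[2] flags=0010 VC?T → r4=0xfa
[3] flags=1010 → (cmp)
[4] flags=1010 LT?T → r2=0xac
[5] flags=1010 PL?F → skip
[6] flags=1010 → (cmp)
[7] flags=1010 LS?F → skip
[8] flags=1010 VC?T → r4=0x3c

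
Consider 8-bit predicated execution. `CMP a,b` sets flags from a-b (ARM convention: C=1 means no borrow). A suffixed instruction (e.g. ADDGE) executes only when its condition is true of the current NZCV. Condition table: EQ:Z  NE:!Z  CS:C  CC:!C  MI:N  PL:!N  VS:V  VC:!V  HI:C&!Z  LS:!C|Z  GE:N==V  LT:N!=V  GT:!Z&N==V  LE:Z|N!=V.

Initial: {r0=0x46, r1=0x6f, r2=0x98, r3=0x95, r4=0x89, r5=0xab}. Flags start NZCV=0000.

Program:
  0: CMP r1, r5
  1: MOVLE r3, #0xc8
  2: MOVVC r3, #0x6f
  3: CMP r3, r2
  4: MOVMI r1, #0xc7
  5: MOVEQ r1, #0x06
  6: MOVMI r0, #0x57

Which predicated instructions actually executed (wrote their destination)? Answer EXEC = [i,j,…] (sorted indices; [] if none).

0: ✓ CMP  NZCV=1001
1: · MOVLE
2: · MOVVC
3: ✓ CMP  NZCV=1000
4: ✓ MOVMI  r1←0xc7
5: · MOVEQ
6: ✓ MOVMI  r0←0x57

EXEC = [4,6]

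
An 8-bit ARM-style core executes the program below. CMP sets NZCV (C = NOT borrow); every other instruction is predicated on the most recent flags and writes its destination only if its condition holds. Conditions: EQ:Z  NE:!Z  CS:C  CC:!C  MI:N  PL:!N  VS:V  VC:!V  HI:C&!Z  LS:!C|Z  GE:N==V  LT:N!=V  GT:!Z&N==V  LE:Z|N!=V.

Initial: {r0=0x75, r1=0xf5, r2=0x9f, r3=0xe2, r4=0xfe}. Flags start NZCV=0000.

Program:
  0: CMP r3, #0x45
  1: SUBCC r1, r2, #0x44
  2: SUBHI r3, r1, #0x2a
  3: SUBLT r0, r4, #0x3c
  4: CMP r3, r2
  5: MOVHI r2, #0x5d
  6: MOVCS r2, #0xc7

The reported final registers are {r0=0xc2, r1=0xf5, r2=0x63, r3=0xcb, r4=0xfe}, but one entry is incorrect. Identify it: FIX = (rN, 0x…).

0: ✓ CMP  NZCV=1010
1: · SUBCC
2: ✓ SUBHI  r3←0xcb
3: ✓ SUBLT  r0←0xc2
4: ✓ CMP  NZCV=0010
5: ✓ MOVHI  r2←0x5d
6: ✓ MOVCS  r2←0xc7

FIX = (r2, 0xc7)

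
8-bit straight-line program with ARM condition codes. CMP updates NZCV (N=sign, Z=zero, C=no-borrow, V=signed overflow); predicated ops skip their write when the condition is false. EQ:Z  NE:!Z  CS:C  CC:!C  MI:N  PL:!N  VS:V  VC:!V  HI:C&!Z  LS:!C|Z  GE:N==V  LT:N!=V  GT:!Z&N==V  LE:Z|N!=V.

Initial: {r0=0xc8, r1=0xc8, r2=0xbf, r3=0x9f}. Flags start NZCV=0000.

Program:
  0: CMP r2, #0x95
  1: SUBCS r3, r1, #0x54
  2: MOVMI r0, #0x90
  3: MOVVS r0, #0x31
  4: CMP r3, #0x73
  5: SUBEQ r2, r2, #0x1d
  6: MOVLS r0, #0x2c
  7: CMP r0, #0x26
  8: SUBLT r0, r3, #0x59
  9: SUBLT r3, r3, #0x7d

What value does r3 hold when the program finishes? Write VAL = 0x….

0: ✓ CMP  NZCV=0010
1: ✓ SUBCS  r3←0x74
2: · MOVMI
3: · MOVVS
4: ✓ CMP  NZCV=0010
5: · SUBEQ
6: · MOVLS
7: ✓ CMP  NZCV=1010
8: ✓ SUBLT  r0←0x1b
9: ✓ SUBLT  r3←0xf7

VAL = 0xf7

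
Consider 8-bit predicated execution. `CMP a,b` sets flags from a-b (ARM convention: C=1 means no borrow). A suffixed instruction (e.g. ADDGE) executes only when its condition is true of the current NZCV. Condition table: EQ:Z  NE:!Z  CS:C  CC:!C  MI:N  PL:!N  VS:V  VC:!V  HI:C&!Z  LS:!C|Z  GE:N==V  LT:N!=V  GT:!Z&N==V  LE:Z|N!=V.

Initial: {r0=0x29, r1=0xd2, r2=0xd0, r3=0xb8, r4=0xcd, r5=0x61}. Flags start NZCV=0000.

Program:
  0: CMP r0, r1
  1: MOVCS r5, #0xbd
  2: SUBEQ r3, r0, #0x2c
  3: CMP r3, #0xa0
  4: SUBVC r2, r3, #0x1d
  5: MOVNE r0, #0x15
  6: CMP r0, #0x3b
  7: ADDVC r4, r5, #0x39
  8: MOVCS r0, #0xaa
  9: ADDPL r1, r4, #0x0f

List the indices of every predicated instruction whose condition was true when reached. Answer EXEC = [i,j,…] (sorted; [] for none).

EXEC = [4,5,7]

[0] flags=0000 → (cmp)
[1] flags=0000 CS?F → skip
[2] flags=0000 EQ?F → skip
[3] flags=0010 → (cmp)
[4] flags=0010 VC?T → r2=0x9b
[5] flags=0010 NE?T → r0=0x15
[6] flags=1000 → (cmp)
[7] flags=1000 VC?T → r4=0x9a
[8] flags=1000 CS?F → skip
[9] flags=1000 PL?F → skip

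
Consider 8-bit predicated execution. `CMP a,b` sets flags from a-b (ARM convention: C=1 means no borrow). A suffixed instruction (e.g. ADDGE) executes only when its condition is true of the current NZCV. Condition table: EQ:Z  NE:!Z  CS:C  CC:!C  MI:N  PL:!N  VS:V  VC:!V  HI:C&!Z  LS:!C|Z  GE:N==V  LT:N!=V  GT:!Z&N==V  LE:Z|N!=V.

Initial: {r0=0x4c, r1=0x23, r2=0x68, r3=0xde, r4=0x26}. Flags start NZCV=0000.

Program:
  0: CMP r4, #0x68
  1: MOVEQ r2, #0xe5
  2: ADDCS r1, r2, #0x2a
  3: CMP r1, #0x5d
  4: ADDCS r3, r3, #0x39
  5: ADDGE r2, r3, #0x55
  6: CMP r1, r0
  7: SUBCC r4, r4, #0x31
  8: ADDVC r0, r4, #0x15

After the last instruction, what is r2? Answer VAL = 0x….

VAL = 0x68

0: ✓ CMP  NZCV=1000
1: · MOVEQ
2: · ADDCS
3: ✓ CMP  NZCV=1000
4: · ADDCS
5: · ADDGE
6: ✓ CMP  NZCV=1000
7: ✓ SUBCC  r4←0xf5
8: ✓ ADDVC  r0←0x0a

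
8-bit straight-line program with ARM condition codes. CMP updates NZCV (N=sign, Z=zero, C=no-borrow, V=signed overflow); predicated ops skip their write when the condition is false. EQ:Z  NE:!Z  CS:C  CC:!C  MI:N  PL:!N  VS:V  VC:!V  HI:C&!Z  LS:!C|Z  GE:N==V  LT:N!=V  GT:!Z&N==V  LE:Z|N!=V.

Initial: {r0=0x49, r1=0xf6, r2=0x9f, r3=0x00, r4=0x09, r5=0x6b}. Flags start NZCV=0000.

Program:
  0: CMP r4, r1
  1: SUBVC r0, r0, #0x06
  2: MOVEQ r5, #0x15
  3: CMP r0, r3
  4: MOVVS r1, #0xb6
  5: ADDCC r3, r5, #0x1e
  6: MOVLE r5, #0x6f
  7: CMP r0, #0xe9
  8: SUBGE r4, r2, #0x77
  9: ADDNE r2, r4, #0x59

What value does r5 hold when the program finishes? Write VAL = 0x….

0: ✓ CMP  NZCV=0000
1: ✓ SUBVC  r0←0x43
2: · MOVEQ
3: ✓ CMP  NZCV=0010
4: · MOVVS
5: · ADDCC
6: · MOVLE
7: ✓ CMP  NZCV=0000
8: ✓ SUBGE  r4←0x28
9: ✓ ADDNE  r2←0x81

VAL = 0x6b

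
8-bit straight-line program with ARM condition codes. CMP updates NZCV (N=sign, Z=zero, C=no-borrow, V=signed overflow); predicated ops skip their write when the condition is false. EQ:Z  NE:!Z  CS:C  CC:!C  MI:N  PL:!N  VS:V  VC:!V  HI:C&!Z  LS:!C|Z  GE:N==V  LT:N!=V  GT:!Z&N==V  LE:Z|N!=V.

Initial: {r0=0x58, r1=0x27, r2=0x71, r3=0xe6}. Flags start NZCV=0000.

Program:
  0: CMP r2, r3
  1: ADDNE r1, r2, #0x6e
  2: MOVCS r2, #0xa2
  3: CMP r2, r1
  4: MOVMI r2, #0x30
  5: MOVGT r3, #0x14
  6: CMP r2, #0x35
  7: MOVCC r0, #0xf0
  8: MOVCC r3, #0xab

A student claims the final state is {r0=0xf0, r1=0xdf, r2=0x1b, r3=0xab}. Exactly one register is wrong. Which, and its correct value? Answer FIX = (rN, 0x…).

FIX = (r2, 0x30)

[0] flags=1001 → (cmp)
[1] flags=1001 NE?T → r1=0xdf
[2] flags=1001 CS?F → skip
[3] flags=1001 → (cmp)
[4] flags=1001 MI?T → r2=0x30
[5] flags=1001 GT?T → r3=0x14
[6] flags=1000 → (cmp)
[7] flags=1000 CC?T → r0=0xf0
[8] flags=1000 CC?T → r3=0xab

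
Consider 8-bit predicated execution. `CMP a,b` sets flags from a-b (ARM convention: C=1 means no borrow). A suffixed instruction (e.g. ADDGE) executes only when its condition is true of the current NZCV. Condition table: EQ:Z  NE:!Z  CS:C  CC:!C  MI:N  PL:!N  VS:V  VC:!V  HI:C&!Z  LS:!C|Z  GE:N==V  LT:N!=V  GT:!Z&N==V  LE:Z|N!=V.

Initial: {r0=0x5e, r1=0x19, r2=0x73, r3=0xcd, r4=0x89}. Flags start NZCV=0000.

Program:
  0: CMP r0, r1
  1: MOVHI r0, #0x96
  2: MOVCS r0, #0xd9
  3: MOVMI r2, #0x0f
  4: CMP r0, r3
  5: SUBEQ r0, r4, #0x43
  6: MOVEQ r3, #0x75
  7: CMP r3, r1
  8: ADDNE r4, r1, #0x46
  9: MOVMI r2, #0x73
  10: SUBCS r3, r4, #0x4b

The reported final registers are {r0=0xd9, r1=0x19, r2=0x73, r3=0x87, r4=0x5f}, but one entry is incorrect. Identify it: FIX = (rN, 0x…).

FIX = (r3, 0x14)

[0] flags=0010 → (cmp)
[1] flags=0010 HI?T → r0=0x96
[2] flags=0010 CS?T → r0=0xd9
[3] flags=0010 MI?F → skip
[4] flags=0010 → (cmp)
[5] flags=0010 EQ?F → skip
[6] flags=0010 EQ?F → skip
[7] flags=1010 → (cmp)
[8] flags=1010 NE?T → r4=0x5f
[9] flags=1010 MI?T → r2=0x73
[10] flags=1010 CS?T → r3=0x14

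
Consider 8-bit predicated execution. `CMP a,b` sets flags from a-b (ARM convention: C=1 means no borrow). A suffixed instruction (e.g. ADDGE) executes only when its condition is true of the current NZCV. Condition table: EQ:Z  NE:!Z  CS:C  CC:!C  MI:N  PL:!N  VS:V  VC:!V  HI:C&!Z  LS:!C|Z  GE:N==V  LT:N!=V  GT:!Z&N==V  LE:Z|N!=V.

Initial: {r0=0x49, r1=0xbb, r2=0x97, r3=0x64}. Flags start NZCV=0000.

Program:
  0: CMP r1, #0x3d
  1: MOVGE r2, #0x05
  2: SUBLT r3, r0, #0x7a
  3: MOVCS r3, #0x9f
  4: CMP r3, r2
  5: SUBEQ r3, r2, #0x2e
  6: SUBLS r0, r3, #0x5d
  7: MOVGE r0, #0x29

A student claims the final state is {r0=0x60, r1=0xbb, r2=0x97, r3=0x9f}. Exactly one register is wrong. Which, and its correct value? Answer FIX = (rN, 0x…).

FIX = (r0, 0x29)

0: ✓ CMP  NZCV=0011
1: · MOVGE
2: ✓ SUBLT  r3←0xcf
3: ✓ MOVCS  r3←0x9f
4: ✓ CMP  NZCV=0010
5: · SUBEQ
6: · SUBLS
7: ✓ MOVGE  r0←0x29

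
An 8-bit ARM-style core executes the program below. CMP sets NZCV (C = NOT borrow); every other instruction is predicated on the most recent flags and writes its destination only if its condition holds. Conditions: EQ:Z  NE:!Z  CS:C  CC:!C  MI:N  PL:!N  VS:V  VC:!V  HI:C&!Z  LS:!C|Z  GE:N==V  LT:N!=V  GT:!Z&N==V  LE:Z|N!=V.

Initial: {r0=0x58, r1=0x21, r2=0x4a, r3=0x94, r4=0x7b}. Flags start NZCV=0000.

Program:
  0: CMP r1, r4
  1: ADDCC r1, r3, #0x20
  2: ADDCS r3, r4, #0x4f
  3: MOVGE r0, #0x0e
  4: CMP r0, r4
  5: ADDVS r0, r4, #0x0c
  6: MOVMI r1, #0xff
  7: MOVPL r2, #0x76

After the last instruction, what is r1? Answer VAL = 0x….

[0] flags=1000 → (cmp)
[1] flags=1000 CC?T → r1=0xb4
[2] flags=1000 CS?F → skip
[3] flags=1000 GE?F → skip
[4] flags=1000 → (cmp)
[5] flags=1000 VS?F → skip
[6] flags=1000 MI?T → r1=0xff
[7] flags=1000 PL?F → skip

VAL = 0xff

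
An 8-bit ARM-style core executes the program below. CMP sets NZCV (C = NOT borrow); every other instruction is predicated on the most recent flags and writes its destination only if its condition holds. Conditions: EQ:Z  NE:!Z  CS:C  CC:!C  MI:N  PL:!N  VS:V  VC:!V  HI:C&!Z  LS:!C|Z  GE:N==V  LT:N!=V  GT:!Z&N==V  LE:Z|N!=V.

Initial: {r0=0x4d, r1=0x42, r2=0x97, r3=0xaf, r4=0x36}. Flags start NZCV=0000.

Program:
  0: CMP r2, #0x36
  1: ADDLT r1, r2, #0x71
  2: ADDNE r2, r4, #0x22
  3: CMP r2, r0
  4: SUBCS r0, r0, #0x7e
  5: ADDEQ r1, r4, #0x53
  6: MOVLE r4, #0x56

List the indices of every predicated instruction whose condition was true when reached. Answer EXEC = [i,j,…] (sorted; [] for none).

0: ✓ CMP  NZCV=0011
1: ✓ ADDLT  r1←0x08
2: ✓ ADDNE  r2←0x58
3: ✓ CMP  NZCV=0010
4: ✓ SUBCS  r0←0xcf
5: · ADDEQ
6: · MOVLE

EXEC = [1,2,4]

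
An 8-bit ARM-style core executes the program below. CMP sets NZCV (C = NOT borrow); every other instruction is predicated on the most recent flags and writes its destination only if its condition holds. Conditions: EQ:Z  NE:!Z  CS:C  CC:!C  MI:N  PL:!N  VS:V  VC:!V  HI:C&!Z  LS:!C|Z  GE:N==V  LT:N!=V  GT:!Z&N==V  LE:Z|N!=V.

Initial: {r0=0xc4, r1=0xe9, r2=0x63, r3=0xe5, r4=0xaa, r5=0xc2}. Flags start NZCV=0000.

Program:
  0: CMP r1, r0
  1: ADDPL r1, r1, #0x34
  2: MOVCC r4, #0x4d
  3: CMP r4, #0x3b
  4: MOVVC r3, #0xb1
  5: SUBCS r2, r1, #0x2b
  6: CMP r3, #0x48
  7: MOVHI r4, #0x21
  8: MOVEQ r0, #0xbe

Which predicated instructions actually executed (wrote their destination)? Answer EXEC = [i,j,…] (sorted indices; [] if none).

0: ✓ CMP  NZCV=0010
1: ✓ ADDPL  r1←0x1d
2: · MOVCC
3: ✓ CMP  NZCV=0011
4: · MOVVC
5: ✓ SUBCS  r2←0xf2
6: ✓ CMP  NZCV=1010
7: ✓ MOVHI  r4←0x21
8: · MOVEQ

EXEC = [1,5,7]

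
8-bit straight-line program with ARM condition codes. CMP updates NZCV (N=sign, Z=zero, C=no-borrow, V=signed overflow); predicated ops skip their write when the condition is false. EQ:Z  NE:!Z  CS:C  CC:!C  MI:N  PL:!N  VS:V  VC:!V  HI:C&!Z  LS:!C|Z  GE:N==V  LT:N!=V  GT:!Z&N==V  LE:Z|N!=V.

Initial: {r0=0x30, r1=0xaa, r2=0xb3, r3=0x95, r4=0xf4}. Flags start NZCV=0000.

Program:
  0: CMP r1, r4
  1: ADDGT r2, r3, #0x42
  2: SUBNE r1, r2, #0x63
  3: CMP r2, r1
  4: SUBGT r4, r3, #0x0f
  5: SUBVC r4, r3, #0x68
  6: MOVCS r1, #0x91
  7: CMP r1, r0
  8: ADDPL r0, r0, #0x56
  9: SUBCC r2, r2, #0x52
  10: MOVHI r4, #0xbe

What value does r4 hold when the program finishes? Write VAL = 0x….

VAL = 0xbe

0: ✓ CMP  NZCV=1000
1: · ADDGT
2: ✓ SUBNE  r1←0x50
3: ✓ CMP  NZCV=0011
4: · SUBGT
5: · SUBVC
6: ✓ MOVCS  r1←0x91
7: ✓ CMP  NZCV=0011
8: ✓ ADDPL  r0←0x86
9: · SUBCC
10: ✓ MOVHI  r4←0xbe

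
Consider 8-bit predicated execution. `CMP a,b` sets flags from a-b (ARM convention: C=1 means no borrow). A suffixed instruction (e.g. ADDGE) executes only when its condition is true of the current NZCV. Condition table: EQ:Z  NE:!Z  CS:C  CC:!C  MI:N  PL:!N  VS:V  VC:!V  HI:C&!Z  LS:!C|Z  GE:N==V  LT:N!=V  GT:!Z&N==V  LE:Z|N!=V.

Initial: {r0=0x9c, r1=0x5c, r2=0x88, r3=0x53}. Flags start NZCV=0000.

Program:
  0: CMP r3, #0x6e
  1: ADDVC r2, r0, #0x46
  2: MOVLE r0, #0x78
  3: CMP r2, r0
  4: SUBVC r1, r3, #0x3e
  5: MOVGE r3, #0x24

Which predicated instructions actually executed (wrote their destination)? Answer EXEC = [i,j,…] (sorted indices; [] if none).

EXEC = [1,2]

0: ✓ CMP  NZCV=1000
1: ✓ ADDVC  r2←0xe2
2: ✓ MOVLE  r0←0x78
3: ✓ CMP  NZCV=0011
4: · SUBVC
5: · MOVGE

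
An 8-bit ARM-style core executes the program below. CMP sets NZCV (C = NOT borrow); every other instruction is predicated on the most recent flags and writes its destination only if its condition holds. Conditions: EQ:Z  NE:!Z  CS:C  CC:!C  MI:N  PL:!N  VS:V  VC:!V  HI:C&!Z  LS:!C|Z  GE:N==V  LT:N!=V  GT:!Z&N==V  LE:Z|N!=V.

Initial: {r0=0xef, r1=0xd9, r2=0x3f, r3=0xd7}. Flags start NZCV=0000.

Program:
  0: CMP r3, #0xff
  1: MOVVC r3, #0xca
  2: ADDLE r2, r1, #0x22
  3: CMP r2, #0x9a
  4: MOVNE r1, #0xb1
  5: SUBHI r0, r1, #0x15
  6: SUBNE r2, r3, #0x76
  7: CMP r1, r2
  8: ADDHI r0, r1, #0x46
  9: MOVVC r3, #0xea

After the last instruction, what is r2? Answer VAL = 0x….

VAL = 0x54

0: ✓ CMP  NZCV=1000
1: ✓ MOVVC  r3←0xca
2: ✓ ADDLE  r2←0xfb
3: ✓ CMP  NZCV=0010
4: ✓ MOVNE  r1←0xb1
5: ✓ SUBHI  r0←0x9c
6: ✓ SUBNE  r2←0x54
7: ✓ CMP  NZCV=0011
8: ✓ ADDHI  r0←0xf7
9: · MOVVC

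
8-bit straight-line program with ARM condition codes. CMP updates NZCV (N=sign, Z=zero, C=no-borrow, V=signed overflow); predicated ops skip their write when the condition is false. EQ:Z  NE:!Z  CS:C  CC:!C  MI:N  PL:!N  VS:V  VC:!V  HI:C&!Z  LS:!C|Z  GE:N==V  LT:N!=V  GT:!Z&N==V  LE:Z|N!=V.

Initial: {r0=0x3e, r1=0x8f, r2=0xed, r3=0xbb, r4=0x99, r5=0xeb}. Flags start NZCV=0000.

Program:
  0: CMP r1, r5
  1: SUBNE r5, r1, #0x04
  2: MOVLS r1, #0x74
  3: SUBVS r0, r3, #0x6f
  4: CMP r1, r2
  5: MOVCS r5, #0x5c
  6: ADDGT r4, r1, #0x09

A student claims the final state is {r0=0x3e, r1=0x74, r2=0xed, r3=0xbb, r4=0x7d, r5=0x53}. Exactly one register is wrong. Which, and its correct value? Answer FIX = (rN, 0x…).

FIX = (r5, 0x8b)

0: ✓ CMP  NZCV=1000
1: ✓ SUBNE  r5←0x8b
2: ✓ MOVLS  r1←0x74
3: · SUBVS
4: ✓ CMP  NZCV=1001
5: · MOVCS
6: ✓ ADDGT  r4←0x7d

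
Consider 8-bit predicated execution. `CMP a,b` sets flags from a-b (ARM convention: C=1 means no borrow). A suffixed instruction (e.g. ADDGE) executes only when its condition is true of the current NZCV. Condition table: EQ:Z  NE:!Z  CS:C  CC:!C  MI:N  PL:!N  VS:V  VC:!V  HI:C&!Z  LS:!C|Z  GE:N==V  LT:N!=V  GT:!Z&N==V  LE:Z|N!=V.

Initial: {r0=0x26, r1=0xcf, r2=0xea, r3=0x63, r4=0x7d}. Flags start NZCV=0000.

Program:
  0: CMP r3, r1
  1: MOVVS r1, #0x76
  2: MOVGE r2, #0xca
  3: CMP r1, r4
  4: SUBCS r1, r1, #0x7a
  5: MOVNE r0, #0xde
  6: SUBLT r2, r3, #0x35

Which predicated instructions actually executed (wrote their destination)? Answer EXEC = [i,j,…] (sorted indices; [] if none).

0: ✓ CMP  NZCV=1001
1: ✓ MOVVS  r1←0x76
2: ✓ MOVGE  r2←0xca
3: ✓ CMP  NZCV=1000
4: · SUBCS
5: ✓ MOVNE  r0←0xde
6: ✓ SUBLT  r2←0x2e

EXEC = [1,2,5,6]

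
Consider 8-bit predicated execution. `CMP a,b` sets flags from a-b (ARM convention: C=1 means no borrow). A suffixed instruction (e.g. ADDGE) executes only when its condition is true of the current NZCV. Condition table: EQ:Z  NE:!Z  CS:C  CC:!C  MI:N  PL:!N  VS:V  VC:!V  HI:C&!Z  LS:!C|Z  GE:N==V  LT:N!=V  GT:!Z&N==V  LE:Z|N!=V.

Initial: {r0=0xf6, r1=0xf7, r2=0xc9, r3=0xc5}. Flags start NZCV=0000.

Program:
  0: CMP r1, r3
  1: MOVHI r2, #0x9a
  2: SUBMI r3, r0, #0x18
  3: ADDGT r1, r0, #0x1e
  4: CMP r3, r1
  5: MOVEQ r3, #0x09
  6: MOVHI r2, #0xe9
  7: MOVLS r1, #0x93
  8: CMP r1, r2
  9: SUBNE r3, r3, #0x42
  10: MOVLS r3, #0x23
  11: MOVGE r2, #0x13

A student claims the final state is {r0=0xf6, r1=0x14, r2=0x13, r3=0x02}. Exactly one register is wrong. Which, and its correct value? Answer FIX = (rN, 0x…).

[0] flags=0010 → (cmp)
[1] flags=0010 HI?T → r2=0x9a
[2] flags=0010 MI?F → skip
[3] flags=0010 GT?T → r1=0x14
[4] flags=1010 → (cmp)
[5] flags=1010 EQ?F → skip
[6] flags=1010 HI?T → r2=0xe9
[7] flags=1010 LS?F → skip
[8] flags=0000 → (cmp)
[9] flags=0000 NE?T → r3=0x83
[10] flags=0000 LS?T → r3=0x23
[11] flags=0000 GE?T → r2=0x13

FIX = (r3, 0x23)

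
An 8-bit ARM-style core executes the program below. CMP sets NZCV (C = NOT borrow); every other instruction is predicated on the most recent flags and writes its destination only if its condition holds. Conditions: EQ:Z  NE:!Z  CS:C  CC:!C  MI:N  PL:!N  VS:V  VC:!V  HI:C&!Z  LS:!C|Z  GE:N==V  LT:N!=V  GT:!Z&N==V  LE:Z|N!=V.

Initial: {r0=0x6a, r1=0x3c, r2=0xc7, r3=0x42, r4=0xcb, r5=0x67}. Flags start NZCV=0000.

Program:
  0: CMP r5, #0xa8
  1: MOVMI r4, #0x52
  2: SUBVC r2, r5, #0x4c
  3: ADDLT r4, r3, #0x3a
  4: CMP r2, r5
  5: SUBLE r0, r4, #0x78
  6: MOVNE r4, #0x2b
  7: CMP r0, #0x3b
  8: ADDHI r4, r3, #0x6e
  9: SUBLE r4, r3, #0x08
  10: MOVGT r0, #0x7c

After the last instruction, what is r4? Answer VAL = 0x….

[0] flags=1001 → (cmp)
[1] flags=1001 MI?T → r4=0x52
[2] flags=1001 VC?F → skip
[3] flags=1001 LT?F → skip
[4] flags=0011 → (cmp)
[5] flags=0011 LE?T → r0=0xda
[6] flags=0011 NE?T → r4=0x2b
[7] flags=1010 → (cmp)
[8] flags=1010 HI?T → r4=0xb0
[9] flags=1010 LE?T → r4=0x3a
[10] flags=1010 GT?F → skip

VAL = 0x3a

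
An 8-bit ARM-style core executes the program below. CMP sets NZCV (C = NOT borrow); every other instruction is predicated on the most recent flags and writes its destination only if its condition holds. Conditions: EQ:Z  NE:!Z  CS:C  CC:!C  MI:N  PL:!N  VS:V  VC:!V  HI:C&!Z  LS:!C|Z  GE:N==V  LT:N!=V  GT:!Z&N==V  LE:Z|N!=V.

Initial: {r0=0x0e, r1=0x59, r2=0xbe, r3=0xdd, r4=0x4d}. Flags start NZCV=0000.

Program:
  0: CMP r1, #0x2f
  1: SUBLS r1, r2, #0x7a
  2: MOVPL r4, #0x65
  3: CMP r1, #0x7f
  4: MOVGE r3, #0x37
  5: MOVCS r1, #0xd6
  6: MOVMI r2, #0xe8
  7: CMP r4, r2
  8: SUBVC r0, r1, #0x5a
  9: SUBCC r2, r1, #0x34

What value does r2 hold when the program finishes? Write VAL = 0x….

VAL = 0x25

[0] flags=0010 → (cmp)
[1] flags=0010 LS?F → skip
[2] flags=0010 PL?T → r4=0x65
[3] flags=1000 → (cmp)
[4] flags=1000 GE?F → skip
[5] flags=1000 CS?F → skip
[6] flags=1000 MI?T → r2=0xe8
[7] flags=0000 → (cmp)
[8] flags=0000 VC?T → r0=0xff
[9] flags=0000 CC?T → r2=0x25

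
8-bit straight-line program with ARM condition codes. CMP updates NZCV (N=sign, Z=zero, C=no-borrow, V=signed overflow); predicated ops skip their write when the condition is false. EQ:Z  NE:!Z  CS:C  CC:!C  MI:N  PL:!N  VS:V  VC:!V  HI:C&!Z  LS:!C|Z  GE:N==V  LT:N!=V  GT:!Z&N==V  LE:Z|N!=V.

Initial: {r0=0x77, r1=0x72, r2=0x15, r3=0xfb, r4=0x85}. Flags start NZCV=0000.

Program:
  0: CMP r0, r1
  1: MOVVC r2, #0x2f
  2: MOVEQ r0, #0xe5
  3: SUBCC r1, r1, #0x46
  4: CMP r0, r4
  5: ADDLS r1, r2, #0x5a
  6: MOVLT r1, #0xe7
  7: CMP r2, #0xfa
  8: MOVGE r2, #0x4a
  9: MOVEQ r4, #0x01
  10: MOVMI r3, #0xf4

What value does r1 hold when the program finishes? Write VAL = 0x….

0: ✓ CMP  NZCV=0010
1: ✓ MOVVC  r2←0x2f
2: · MOVEQ
3: · SUBCC
4: ✓ CMP  NZCV=1001
5: ✓ ADDLS  r1←0x89
6: · MOVLT
7: ✓ CMP  NZCV=0000
8: ✓ MOVGE  r2←0x4a
9: · MOVEQ
10: · MOVMI

VAL = 0x89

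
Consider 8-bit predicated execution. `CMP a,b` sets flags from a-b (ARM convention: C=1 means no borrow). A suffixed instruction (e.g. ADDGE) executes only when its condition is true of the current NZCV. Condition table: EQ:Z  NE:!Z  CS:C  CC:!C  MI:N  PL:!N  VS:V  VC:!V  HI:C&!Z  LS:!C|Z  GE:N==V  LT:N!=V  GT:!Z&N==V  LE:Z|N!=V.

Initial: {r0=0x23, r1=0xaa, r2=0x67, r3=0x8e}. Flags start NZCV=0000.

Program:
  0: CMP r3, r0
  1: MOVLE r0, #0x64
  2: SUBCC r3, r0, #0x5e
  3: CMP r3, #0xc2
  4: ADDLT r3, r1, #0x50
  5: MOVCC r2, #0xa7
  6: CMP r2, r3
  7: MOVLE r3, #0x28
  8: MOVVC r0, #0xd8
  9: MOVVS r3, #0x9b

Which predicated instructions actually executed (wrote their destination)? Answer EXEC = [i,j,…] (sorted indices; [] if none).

[0] flags=0011 → (cmp)
[1] flags=0011 LE?T → r0=0x64
[2] flags=0011 CC?F → skip
[3] flags=1000 → (cmp)
[4] flags=1000 LT?T → r3=0xfa
[5] flags=1000 CC?T → r2=0xa7
[6] flags=1000 → (cmp)
[7] flags=1000 LE?T → r3=0x28
[8] flags=1000 VC?T → r0=0xd8
[9] flags=1000 VS?F → skip

EXEC = [1,4,5,7,8]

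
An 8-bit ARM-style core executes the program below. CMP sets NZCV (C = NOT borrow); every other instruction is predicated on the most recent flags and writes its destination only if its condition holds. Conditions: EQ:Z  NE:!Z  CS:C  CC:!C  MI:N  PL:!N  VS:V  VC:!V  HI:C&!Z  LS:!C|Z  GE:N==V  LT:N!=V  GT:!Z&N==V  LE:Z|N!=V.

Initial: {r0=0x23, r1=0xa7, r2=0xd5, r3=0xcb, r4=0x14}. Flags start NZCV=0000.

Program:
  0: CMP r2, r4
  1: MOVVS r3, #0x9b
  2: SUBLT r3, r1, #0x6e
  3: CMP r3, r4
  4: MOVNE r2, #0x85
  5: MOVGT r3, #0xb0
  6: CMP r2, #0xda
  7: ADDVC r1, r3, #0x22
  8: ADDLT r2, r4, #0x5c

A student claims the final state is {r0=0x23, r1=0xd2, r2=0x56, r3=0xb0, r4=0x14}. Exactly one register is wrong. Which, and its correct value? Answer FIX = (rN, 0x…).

[0] flags=1010 → (cmp)
[1] flags=1010 VS?F → skip
[2] flags=1010 LT?T → r3=0x39
[3] flags=0010 → (cmp)
[4] flags=0010 NE?T → r2=0x85
[5] flags=0010 GT?T → r3=0xb0
[6] flags=1000 → (cmp)
[7] flags=1000 VC?T → r1=0xd2
[8] flags=1000 LT?T → r2=0x70

FIX = (r2, 0x70)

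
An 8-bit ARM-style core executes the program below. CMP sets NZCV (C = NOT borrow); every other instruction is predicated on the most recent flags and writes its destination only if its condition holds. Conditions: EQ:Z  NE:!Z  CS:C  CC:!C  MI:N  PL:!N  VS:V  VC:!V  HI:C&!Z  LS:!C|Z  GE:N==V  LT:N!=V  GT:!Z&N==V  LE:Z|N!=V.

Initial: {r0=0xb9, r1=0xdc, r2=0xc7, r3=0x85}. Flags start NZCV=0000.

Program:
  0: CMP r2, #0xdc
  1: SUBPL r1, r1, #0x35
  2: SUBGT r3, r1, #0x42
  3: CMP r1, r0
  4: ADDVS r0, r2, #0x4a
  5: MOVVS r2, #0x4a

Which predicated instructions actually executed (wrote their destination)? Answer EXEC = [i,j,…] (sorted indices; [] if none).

[0] flags=1000 → (cmp)
[1] flags=1000 PL?F → skip
[2] flags=1000 GT?F → skip
[3] flags=0010 → (cmp)
[4] flags=0010 VS?F → skip
[5] flags=0010 VS?F → skip

EXEC = []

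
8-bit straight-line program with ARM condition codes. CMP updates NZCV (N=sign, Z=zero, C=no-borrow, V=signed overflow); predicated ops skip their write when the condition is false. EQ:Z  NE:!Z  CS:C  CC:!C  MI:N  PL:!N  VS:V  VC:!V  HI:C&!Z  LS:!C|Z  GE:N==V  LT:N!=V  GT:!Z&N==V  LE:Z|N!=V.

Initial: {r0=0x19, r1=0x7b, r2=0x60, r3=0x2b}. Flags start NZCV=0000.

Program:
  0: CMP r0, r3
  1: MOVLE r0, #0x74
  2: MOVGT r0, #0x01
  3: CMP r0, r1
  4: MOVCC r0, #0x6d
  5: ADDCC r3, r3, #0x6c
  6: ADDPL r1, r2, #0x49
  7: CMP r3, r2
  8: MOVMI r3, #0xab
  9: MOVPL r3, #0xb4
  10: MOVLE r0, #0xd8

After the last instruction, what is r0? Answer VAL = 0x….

[0] flags=1000 → (cmp)
[1] flags=1000 LE?T → r0=0x74
[2] flags=1000 GT?F → skip
[3] flags=1000 → (cmp)
[4] flags=1000 CC?T → r0=0x6d
[5] flags=1000 CC?T → r3=0x97
[6] flags=1000 PL?F → skip
[7] flags=0011 → (cmp)
[8] flags=0011 MI?F → skip
[9] flags=0011 PL?T → r3=0xb4
[10] flags=0011 LE?T → r0=0xd8

VAL = 0xd8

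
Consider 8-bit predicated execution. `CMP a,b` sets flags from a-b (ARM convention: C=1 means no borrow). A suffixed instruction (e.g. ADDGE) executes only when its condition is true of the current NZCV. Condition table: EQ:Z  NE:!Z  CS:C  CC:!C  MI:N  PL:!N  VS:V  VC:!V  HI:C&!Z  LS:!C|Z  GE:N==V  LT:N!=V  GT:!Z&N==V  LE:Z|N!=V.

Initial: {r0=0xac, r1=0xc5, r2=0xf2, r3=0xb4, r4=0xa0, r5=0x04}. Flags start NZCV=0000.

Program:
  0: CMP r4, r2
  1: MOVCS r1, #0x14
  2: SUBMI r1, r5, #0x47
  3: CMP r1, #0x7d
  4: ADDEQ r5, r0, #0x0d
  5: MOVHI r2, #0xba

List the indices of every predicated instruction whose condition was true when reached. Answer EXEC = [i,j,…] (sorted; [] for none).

EXEC = [2,5]

0: ✓ CMP  NZCV=1000
1: · MOVCS
2: ✓ SUBMI  r1←0xbd
3: ✓ CMP  NZCV=0011
4: · ADDEQ
5: ✓ MOVHI  r2←0xba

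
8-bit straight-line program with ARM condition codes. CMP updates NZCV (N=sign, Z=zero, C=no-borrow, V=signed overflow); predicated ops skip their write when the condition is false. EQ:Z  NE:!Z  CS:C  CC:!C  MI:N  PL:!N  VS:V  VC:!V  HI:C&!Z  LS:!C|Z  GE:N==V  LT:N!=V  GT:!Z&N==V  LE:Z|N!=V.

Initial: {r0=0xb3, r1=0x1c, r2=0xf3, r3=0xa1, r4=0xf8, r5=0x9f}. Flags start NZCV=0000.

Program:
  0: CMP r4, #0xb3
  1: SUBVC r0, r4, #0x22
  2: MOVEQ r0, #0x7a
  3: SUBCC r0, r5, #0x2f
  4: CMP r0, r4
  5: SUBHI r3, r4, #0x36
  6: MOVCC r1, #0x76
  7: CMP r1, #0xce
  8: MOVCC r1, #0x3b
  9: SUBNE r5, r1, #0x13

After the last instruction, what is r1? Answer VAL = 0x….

VAL = 0x3b

0: ✓ CMP  NZCV=0010
1: ✓ SUBVC  r0←0xd6
2: · MOVEQ
3: · SUBCC
4: ✓ CMP  NZCV=1000
5: · SUBHI
6: ✓ MOVCC  r1←0x76
7: ✓ CMP  NZCV=1001
8: ✓ MOVCC  r1←0x3b
9: ✓ SUBNE  r5←0x28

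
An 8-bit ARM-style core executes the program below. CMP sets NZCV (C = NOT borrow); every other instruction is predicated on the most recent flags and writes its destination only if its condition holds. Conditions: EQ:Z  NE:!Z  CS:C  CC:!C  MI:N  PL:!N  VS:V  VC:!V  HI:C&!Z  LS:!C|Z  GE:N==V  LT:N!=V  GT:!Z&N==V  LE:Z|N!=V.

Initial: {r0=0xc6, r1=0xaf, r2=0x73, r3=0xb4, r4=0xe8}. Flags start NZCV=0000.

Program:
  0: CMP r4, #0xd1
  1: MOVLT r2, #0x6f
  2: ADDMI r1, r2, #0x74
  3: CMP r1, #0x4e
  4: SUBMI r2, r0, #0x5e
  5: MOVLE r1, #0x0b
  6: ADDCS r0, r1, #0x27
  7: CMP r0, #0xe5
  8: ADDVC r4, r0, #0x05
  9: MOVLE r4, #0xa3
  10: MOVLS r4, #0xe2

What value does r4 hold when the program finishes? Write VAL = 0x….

0: ✓ CMP  NZCV=0010
1: · MOVLT
2: · ADDMI
3: ✓ CMP  NZCV=0011
4: · SUBMI
5: ✓ MOVLE  r1←0x0b
6: ✓ ADDCS  r0←0x32
7: ✓ CMP  NZCV=0000
8: ✓ ADDVC  r4←0x37
9: · MOVLE
10: ✓ MOVLS  r4←0xe2

VAL = 0xe2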